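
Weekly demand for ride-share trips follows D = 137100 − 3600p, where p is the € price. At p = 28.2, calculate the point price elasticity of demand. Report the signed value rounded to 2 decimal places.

-2.85

dD/dp = −3600. At p = 28.2, D = 137100 − 3600(28.2) = 35580.
Ed = (dD/dp)·(p/D) = −3600 × (28.2/35580) = -2.8532…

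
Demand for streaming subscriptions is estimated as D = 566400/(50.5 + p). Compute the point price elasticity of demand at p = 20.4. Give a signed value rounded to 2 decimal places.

-0.29

dD/dp = −566400/(50.5 + p)² = -112.676. At p = 20.4, D = 7988.72.
Ed = (dD/dp)·(p/D) = (-112.676) × (20.4/7988.72) = -0.2877…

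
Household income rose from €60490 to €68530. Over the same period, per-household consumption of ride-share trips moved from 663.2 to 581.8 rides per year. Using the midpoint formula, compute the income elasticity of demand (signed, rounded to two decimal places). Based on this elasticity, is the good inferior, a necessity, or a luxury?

-1.05; inferior

%ΔQ = (581.8 − 663.2)/[( 663.2 + 581.8)/2] = -81.4/622.5 = -0.130763…
%ΔIncome = (68530 − 60490)/[( 60490 + 68530)/2] = 8040/64510 = 0.124631…
E_income = (-81.4/622.5) / (8040/64510) = -1.0491…
E_income < 0 ⇒ inferior good.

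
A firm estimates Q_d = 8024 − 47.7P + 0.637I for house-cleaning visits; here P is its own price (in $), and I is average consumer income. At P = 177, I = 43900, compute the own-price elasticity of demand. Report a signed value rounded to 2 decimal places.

At the given values, Q_d = 8024 − 47.7(177) + 0.637(43900) = 27545.4.
∂Q_d/∂P = −47.7.
E = (-47.7) × (177/27545.4) = -0.3065…

-0.31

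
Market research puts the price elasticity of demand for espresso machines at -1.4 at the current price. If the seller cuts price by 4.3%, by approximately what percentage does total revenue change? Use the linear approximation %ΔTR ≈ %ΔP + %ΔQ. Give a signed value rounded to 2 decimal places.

+1.72%

%ΔQ ≈ Ed × %ΔP = (-1.4) × (-4.3%) = +6.0200%
%ΔTR ≈ %ΔP + %ΔQ = (-4.3%) + (+6.0200%) = +1.7200%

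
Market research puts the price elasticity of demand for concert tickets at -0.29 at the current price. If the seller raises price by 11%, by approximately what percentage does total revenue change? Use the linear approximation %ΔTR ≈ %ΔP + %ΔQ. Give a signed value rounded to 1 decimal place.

+7.8%

%ΔQ ≈ Ed × %ΔP = (-0.29) × (+11%) = -3.1900%
%ΔTR ≈ %ΔP + %ΔQ = (+11%) + (-3.1900%) = +7.8100%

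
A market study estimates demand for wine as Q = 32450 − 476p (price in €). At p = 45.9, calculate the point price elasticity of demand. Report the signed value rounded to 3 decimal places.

dQ/dp = −476. At p = 45.9, Q = 32450 − 476(45.9) = 10601.6.
Ed = (dQ/dp)·(p/Q) = −476 × (45.9/10601.6) = -2.06085…

-2.061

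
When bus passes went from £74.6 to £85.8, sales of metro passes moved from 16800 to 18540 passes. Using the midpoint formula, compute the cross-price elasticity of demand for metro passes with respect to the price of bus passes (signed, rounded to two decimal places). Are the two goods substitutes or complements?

0.71; substitutes

%ΔQ_{metro passes} = (18540 − 16800)/avg = 1740/17670 = 0.098471…
%ΔP_{bus passes} = (85.8 − 74.6)/avg = 11.2/80.2 = 0.139650…
E_cross = (1740/17670) / (11.2/80.2) = 0.7051…
E_cross > 0 ⇒ the goods are substitutes.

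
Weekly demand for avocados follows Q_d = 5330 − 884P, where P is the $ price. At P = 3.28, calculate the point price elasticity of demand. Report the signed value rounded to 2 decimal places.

-1.19

dQ_d/dP = −884. At P = 3.28, Q_d = 5330 − 884(3.28) = 2430.48.
Ed = (dQ_d/dP)·(P/Q_d) = −884 × (3.28/2430.48) = -1.1929…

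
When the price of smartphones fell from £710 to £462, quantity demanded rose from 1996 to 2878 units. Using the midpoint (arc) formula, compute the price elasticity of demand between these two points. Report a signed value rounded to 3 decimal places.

%ΔQ = (2878 − 1996) / [(1996 + 2878)/2] = 882/2437 = 0.361920…
%ΔP = (462 − 710) / [(710 + 462)/2] = -248/586 = -0.423208…
Arc Ed = %ΔQ / %ΔP = (882/2437) / (-248/586) = -0.85518…

-0.855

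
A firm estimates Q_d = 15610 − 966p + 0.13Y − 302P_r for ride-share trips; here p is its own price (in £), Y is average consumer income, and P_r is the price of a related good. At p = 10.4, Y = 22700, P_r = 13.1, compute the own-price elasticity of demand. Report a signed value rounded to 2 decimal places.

-2.20

At the given values, Q_d = 15610 − 966(10.4) + 0.13(22700) − 302(13.1) = 4558.4.
∂Q_d/∂p = −966.
E = (-966) × (10.4/4558.4) = -2.2039…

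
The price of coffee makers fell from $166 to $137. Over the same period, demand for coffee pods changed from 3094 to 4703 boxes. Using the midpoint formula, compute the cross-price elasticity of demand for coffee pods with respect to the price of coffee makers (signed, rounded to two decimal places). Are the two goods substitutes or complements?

-2.16; complements

%ΔQ_{coffee pods} = (4703 − 3094)/avg = 1609/3898.5 = 0.412722…
%ΔP_{coffee makers} = (137 − 166)/avg = -29/151.5 = -0.191419…
E_cross = (1609/3898.5) / (-29/151.5) = -2.1561…
E_cross < 0 ⇒ the goods are complements.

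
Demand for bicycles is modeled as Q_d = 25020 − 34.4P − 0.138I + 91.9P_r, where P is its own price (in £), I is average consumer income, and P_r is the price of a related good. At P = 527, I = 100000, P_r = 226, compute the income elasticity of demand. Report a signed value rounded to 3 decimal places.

-0.996

At the given values, Q_d = 25020 − 34.4(527) − 0.138(100000) + 91.9(226) = 13860.6.
∂Q_d/∂I = -0.138.
E = (-0.138) × (100000/13860.6) = -0.99562…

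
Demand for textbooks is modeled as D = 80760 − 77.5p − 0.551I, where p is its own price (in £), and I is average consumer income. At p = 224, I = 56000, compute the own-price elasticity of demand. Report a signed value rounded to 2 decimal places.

At the given values, D = 80760 − 77.5(224) − 0.551(56000) = 32544.
∂D/∂p = −77.5.
E = (-77.5) × (224/32544) = -0.5334…

-0.53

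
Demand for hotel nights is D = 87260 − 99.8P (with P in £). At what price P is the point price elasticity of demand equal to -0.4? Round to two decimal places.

249.81

Ed = −99.8P/(87260 − 99.8P). Set this equal to -0.4:
99.8P = 0.4·(87260 − 99.8P) ⇒ 99.8P(1 + 0.4) = 0.4·87260
P = 0.4·87260 / (99.8·1.4) = 249.8139…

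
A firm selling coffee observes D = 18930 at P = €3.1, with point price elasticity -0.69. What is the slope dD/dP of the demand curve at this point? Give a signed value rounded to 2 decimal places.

Ed = (dD/dP)·(P/D) ⇒ dD/dP = Ed·D/P = (-0.69)·18930/3.1 = -4213.4516…

-4213.45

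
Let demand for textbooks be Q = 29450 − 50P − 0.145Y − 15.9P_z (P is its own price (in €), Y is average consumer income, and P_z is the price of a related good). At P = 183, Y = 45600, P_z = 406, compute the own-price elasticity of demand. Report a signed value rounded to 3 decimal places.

-1.265

At the given values, Q = 29450 − 50(183) − 0.145(45600) − 15.9(406) = 7232.6.
∂Q/∂P = −50.
E = (-50) × (183/7232.6) = -1.26510…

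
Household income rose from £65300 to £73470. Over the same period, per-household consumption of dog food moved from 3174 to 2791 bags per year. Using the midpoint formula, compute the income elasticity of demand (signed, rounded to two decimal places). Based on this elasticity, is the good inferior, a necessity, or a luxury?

-1.09; inferior

%ΔQ = (2791 − 3174)/[( 3174 + 2791)/2] = -383/2982.5 = -0.128415…
%ΔIncome = (73470 − 65300)/[( 65300 + 73470)/2] = 8170/69385 = 0.117748…
E_income = (-383/2982.5) / (8170/69385) = -1.0905…
E_income < 0 ⇒ inferior good.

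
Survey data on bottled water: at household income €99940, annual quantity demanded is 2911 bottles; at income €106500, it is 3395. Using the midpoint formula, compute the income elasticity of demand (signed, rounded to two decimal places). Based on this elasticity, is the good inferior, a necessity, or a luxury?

%ΔQ = (3395 − 2911)/[( 2911 + 3395)/2] = 484/3153 = 0.153504…
%ΔIncome = (106500 − 99940)/[( 99940 + 106500)/2] = 6560/103220 = 0.063553…
E_income = (484/3153) / (6560/103220) = 2.4153…
E_income > 1 ⇒ normal good, luxury.

2.42; luxury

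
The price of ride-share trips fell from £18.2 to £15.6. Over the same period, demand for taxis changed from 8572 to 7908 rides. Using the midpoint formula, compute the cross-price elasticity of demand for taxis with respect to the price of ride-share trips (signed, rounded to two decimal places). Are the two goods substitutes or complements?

0.52; substitutes

%ΔQ_{taxis} = (7908 − 8572)/avg = -664/8240 = -0.080582…
%ΔP_{ride-share trips} = (15.6 − 18.2)/avg = -2.6/16.9 = -0.153846…
E_cross = (-664/8240) / (-2.6/16.9) = 0.5237…
E_cross > 0 ⇒ the goods are substitutes.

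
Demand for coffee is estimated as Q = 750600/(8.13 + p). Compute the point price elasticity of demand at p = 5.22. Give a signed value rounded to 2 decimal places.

-0.39

dQ/dp = −750600/(8.13 + p)² = -4211.59. At p = 5.22, Q = 56224.7.
Ed = (dQ/dp)·(p/Q) = (-4211.59) × (5.22/56224.7) = -0.3910…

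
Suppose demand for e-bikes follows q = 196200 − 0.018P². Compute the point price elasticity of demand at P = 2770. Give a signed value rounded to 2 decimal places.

dq/dP = −2·0.018·P = -99.72. At P = 2770, q = 58087.8.
Ed = (dq/dP)·(P/q) = (-99.72) × (2770/58087.8) = -4.7552…

-4.76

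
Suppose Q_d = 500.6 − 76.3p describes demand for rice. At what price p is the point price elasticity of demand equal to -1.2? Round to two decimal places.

Ed = −76.3p/(500.6 − 76.3p). Set this equal to -1.2:
76.3p = 1.2·(500.6 − 76.3p) ⇒ 76.3p(1 + 1.2) = 1.2·500.6
p = 1.2·500.6 / (76.3·2.2) = 3.5786…

3.58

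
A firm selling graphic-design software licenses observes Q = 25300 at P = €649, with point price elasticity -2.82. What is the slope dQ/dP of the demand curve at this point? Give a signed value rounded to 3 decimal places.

-109.932

Ed = (dQ/dP)·(P/Q) ⇒ dQ/dP = Ed·Q/P = (-2.82)·25300/649 = -109.93220…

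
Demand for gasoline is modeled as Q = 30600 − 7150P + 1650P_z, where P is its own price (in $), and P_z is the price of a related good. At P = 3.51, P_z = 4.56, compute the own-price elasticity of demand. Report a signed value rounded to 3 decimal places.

At the given values, Q = 30600 − 7150(3.51) + 1650(4.56) = 13027.5.
∂Q/∂P = −7150.
E = (-7150) × (3.51/13027.5) = -1.92642…

-1.926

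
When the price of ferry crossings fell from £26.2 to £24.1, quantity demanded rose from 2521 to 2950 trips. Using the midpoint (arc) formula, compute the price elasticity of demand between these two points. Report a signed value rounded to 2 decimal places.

-1.88

%ΔQ = (2950 − 2521) / [(2521 + 2950)/2] = 429/2735.5 = 0.156826…
%ΔP = (24.1 − 26.2) / [(26.2 + 24.1)/2] = -2.1/25.15 = -0.083499…
Arc Ed = %ΔQ / %ΔP = (429/2735.5) / (-2.1/25.15) = -1.8781…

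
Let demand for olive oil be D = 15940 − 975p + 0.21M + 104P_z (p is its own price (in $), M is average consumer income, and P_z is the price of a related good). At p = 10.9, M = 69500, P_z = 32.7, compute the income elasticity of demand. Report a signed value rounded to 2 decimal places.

At the given values, D = 15940 − 975(10.9) + 0.21(69500) + 104(32.7) = 23308.3.
∂D/∂M = 0.21.
E = (0.21) × (69500/23308.3) = 0.6261…

0.63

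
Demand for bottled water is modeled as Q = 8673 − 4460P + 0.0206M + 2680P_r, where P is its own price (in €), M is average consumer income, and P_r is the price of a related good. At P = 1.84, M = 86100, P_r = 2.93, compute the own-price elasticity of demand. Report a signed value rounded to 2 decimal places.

At the given values, Q = 8673 − 4460(1.84) + 0.0206(86100) + 2680(2.93) = 10092.66.
∂Q/∂P = −4460.
E = (-4460) × (1.84/10092.66) = -0.8131…

-0.81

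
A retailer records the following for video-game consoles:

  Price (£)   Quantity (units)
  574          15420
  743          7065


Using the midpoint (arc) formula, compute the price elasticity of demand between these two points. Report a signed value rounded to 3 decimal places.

-2.896

%ΔQ = (7065 − 15420) / [(15420 + 7065)/2] = -8355/11242.5 = -0.743162…
%ΔP = (743 − 574) / [(574 + 743)/2] = 169/658.5 = 0.256643…
Arc Ed = %ΔQ / %ΔP = (-8355/11242.5) / (169/658.5) = -2.89569…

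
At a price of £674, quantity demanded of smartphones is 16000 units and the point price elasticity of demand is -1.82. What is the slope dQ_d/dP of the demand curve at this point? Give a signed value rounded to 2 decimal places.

Ed = (dQ_d/dP)·(P/Q_d) ⇒ dQ_d/dP = Ed·Q_d/P = (-1.82)·16000/674 = -43.2047…

-43.20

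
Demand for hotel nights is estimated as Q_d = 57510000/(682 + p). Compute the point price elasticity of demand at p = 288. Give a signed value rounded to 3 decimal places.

-0.297

dQ_d/dp = −57510000/(682 + p)² = -61.1223. At p = 288, Q_d = 59288.7.
Ed = (dQ_d/dp)·(p/Q_d) = (-61.1223) × (288/59288.7) = -0.29690…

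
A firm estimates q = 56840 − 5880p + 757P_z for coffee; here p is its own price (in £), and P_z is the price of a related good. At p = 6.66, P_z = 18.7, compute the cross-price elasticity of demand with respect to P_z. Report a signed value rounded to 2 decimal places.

At the given values, q = 56840 − 5880(6.66) + 757(18.7) = 31835.1.
∂q/∂P_z = 757.
E = (757) × (18.7/31835.1) = 0.4446…

0.44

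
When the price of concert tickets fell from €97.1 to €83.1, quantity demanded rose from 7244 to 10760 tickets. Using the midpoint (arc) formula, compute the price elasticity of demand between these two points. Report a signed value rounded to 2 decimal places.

-2.51

%ΔQ = (10760 − 7244) / [(7244 + 10760)/2] = 3516/9002 = 0.390579…
%ΔP = (83.1 − 97.1) / [(97.1 + 83.1)/2] = -14/90.1 = -0.155382…
Arc Ed = %ΔQ / %ΔP = (3516/9002) / (-14/90.1) = -2.5136…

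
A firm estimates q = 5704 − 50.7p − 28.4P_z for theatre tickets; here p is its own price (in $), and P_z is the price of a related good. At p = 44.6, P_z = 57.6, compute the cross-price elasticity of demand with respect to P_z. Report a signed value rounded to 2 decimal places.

At the given values, q = 5704 − 50.7(44.6) − 28.4(57.6) = 1806.94.
∂q/∂P_z = -28.4.
E = (-28.4) × (57.6/1806.94) = -0.9053…

-0.91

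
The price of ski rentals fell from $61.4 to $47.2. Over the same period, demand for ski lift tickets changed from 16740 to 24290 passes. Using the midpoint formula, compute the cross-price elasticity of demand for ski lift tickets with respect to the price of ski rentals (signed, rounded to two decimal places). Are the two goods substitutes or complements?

-1.41; complements

%ΔQ_{ski lift tickets} = (24290 − 16740)/avg = 7550/20515 = 0.368023…
%ΔP_{ski rentals} = (47.2 − 61.4)/avg = -14.2/54.3 = -0.261510…
E_cross = (7550/20515) / (-14.2/54.3) = -1.4073…
E_cross < 0 ⇒ the goods are complements.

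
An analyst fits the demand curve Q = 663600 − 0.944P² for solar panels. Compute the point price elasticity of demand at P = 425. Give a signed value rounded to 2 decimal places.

-0.69

dQ/dP = −2·0.944·P = -802.4. At P = 425, Q = 493090.
Ed = (dQ/dP)·(P/Q) = (-802.4) × (425/493090) = -0.6915…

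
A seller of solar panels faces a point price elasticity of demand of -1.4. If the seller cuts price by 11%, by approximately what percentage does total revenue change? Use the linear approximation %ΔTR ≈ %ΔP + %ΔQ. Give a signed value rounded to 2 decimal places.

+4.40%

%ΔQ ≈ Ed × %ΔP = (-1.4) × (-11%) = +15.4000%
%ΔTR ≈ %ΔP + %ΔQ = (-11%) + (+15.4000%) = +4.4000%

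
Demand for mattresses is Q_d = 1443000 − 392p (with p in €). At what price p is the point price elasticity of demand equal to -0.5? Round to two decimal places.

Ed = −392p/(1443000 − 392p). Set this equal to -0.5:
392p = 0.5·(1443000 − 392p) ⇒ 392p(1 + 0.5) = 0.5·1443000
p = 0.5·1443000 / (392·1.5) = 1227.0408…

1227.04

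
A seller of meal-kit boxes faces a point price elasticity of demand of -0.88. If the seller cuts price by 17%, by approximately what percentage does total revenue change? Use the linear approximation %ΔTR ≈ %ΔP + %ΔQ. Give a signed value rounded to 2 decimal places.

%ΔQ ≈ Ed × %ΔP = (-0.88) × (-17%) = +14.9600%
%ΔTR ≈ %ΔP + %ΔQ = (-17%) + (+14.9600%) = -2.0400%

-2.04%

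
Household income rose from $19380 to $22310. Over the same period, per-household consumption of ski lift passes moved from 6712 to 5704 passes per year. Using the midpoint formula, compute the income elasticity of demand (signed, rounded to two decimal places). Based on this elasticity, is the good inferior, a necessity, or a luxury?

-1.16; inferior

%ΔQ = (5704 − 6712)/[( 6712 + 5704)/2] = -1008/6208 = -0.162371…
%ΔIncome = (22310 − 19380)/[( 19380 + 22310)/2] = 2930/20845 = 0.140561…
E_income = (-1008/6208) / (2930/20845) = -1.1551…
E_income < 0 ⇒ inferior good.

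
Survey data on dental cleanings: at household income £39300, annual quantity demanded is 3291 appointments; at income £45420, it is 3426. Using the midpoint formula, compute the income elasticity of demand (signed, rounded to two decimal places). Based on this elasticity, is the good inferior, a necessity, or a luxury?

0.28; necessity

%ΔQ = (3426 − 3291)/[( 3291 + 3426)/2] = 135/3358.5 = 0.040196…
%ΔIncome = (45420 − 39300)/[( 39300 + 45420)/2] = 6120/42360 = 0.144475…
E_income = (135/3358.5) / (6120/42360) = 0.2782…
0 < E_income < 1 ⇒ normal good, necessity.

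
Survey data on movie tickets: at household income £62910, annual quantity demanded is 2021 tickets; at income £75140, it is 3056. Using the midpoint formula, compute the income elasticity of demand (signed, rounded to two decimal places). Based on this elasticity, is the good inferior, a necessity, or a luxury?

2.30; luxury

%ΔQ = (3056 − 2021)/[( 2021 + 3056)/2] = 1035/2538.5 = 0.407721…
%ΔIncome = (75140 − 62910)/[( 62910 + 75140)/2] = 12230/69025 = 0.177182…
E_income = (1035/2538.5) / (12230/69025) = 2.3011…
E_income > 1 ⇒ normal good, luxury.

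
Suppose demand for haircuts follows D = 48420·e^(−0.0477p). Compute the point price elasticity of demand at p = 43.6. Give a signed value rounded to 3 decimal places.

dD/dp = −0.0477·D = -288.624. At p = 43.6, D = 6050.81.
Ed = (dD/dp)·(p/D) = (-288.624) × (43.6/6050.81) = -2.07972

-2.080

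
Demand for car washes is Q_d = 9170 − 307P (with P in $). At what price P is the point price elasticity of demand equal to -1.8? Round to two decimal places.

Ed = −307P/(9170 − 307P). Set this equal to -1.8:
307P = 1.8·(9170 − 307P) ⇒ 307P(1 + 1.8) = 1.8·9170
P = 1.8·9170 / (307·2.8) = 19.2019…

19.20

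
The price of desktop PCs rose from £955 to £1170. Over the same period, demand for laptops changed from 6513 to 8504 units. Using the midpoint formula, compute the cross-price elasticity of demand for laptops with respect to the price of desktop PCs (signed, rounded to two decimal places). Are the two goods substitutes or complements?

1.31; substitutes

%ΔQ_{laptops} = (8504 − 6513)/avg = 1991/7508.5 = 0.265166…
%ΔP_{desktop PCs} = (1170 − 955)/avg = 215/1062.5 = 0.202352…
E_cross = (1991/7508.5) / (215/1062.5) = 1.3104…
E_cross > 0 ⇒ the goods are substitutes.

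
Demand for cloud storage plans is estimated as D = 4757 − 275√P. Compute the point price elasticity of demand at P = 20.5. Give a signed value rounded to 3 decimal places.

-0.177

dD/dP = −275/(2√P) = -30.3687. At P = 20.5, D = 3511.88.
Ed = (dD/dP)·(P/D) = (-30.3687) × (20.5/3511.88) = -0.17727…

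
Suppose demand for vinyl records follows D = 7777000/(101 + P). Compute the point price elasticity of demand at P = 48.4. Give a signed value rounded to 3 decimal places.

dD/dP = −7777000/(101 + P)² = -348.426. At P = 48.4, D = 52054.9.
Ed = (dD/dP)·(P/D) = (-348.426) × (48.4/52054.9) = -0.32396…

-0.324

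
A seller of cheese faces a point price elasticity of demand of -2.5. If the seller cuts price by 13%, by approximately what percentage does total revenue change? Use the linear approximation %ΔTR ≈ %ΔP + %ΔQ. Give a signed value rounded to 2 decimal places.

+19.50%

%ΔQ ≈ Ed × %ΔP = (-2.5) × (-13%) = +32.5000%
%ΔTR ≈ %ΔP + %ΔQ = (-13%) + (+32.5000%) = +19.5000%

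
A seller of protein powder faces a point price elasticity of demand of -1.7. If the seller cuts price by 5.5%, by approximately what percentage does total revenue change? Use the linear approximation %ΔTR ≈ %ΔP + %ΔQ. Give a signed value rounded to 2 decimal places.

+3.85%

%ΔQ ≈ Ed × %ΔP = (-1.7) × (-5.5%) = +9.3500%
%ΔTR ≈ %ΔP + %ΔQ = (-5.5%) + (+9.3500%) = +3.8500%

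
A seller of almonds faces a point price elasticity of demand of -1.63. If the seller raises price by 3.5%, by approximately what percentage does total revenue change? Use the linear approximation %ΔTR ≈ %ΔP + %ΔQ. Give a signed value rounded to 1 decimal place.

-2.2%

%ΔQ ≈ Ed × %ΔP = (-1.63) × (+3.5%) = -5.7050%
%ΔTR ≈ %ΔP + %ΔQ = (+3.5%) + (-5.7050%) = -2.2050%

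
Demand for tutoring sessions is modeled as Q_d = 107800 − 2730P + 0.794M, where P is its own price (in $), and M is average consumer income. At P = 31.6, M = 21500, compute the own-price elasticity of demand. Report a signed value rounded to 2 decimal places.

-2.23

At the given values, Q_d = 107800 − 2730(31.6) + 0.794(21500) = 38603.
∂Q_d/∂P = −2730.
E = (-2730) × (31.6/38603) = -2.2347…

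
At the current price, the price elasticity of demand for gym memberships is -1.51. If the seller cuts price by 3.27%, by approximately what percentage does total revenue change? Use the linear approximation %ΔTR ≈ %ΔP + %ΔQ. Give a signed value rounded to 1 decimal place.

%ΔQ ≈ Ed × %ΔP = (-1.51) × (-3.27%) = +4.9377%
%ΔTR ≈ %ΔP + %ΔQ = (-3.27%) + (+4.9377%) = +1.6677%

+1.7%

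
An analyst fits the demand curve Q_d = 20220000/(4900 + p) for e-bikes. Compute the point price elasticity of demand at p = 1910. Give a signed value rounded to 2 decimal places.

dQ_d/dp = −20220000/(4900 + p)² = -0.436. At p = 1910, Q_d = 2969.16.
Ed = (dQ_d/dp)·(p/Q_d) = (-0.436) × (1910/2969.16) = -0.2804…

-0.28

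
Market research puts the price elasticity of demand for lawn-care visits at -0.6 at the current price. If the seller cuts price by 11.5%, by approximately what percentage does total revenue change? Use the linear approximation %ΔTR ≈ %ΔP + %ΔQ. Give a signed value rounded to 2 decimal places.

-4.60%

%ΔQ ≈ Ed × %ΔP = (-0.6) × (-11.5%) = +6.9000%
%ΔTR ≈ %ΔP + %ΔQ = (-11.5%) + (+6.9000%) = -4.6000%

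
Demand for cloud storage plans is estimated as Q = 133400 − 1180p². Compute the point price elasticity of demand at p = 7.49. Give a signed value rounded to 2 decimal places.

dQ/dp = −2·1180·p = -17676.4. At p = 7.49, Q = 67201.882.
Ed = (dQ/dp)·(p/Q) = (-17676.4) × (7.49/67201.882) = -1.9701…

-1.97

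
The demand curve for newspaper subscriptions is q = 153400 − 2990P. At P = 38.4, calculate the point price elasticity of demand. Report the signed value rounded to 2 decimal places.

dq/dP = −2990. At P = 38.4, q = 153400 − 2990(38.4) = 38584.
Ed = (dq/dP)·(P/q) = −2990 × (38.4/38584) = -2.9757…

-2.98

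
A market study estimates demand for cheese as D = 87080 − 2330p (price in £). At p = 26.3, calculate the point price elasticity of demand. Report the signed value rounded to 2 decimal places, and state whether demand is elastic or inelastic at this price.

dD/dp = −2330. At p = 26.3, D = 87080 − 2330(26.3) = 25801.
Ed = (dD/dp)·(p/D) = −2330 × (26.3/25801) = -2.3750…
|Ed| = 2.38 > 1, so demand is elastic.

-2.38; elastic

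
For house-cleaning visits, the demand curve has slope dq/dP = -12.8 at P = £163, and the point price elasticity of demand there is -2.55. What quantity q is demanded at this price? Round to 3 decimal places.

818.196

Ed = (dq/dP)·(P/q) ⇒ q = (dq/dP)·P/Ed = (-12.8)·163/(-2.55) = 818.19607…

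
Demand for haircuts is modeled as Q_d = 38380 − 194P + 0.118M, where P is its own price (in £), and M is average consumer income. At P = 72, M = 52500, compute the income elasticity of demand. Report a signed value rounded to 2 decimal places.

At the given values, Q_d = 38380 − 194(72) + 0.118(52500) = 30607.
∂Q_d/∂M = 0.118.
E = (0.118) × (52500/30607) = 0.2024…

0.20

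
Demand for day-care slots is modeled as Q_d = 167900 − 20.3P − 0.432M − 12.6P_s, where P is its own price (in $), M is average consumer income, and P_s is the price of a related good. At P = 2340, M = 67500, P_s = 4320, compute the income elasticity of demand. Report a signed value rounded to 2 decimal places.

-0.79

At the given values, Q_d = 167900 − 20.3(2340) − 0.432(67500) − 12.6(4320) = 36806.
∂Q_d/∂M = -0.432.
E = (-0.432) × (67500/36806) = -0.7922…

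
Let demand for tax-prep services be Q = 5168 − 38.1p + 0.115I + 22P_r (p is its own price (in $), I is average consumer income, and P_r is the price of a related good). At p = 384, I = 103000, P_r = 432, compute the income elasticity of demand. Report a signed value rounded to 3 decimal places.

0.997

At the given values, Q = 5168 − 38.1(384) + 0.115(103000) + 22(432) = 11886.6.
∂Q/∂I = 0.115.
E = (0.115) × (103000/11886.6) = 0.99650…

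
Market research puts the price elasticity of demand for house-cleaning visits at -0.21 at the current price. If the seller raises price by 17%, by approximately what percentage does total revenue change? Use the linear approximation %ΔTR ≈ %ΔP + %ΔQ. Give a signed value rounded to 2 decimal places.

%ΔQ ≈ Ed × %ΔP = (-0.21) × (+17%) = -3.5700%
%ΔTR ≈ %ΔP + %ΔQ = (+17%) + (-3.5700%) = +13.4300%

+13.43%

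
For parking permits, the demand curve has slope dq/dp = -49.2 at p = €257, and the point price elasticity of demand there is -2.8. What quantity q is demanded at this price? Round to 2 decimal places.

4515.86

Ed = (dq/dp)·(p/q) ⇒ q = (dq/dp)·p/Ed = (-49.2)·257/(-2.8) = 4515.8571…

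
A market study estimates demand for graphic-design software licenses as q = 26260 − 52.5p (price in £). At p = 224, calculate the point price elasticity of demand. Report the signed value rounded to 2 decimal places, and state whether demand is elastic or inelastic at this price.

dq/dp = −52.5. At p = 224, q = 26260 − 52.5(224) = 14500.
Ed = (dq/dp)·(p/q) = −52.5 × (224/14500) = -0.8110…
|Ed| = 0.81 < 1, so demand is inelastic.

-0.81; inelastic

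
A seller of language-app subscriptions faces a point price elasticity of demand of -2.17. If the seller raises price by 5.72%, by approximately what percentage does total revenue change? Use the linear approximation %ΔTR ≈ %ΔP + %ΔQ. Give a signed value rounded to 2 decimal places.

%ΔQ ≈ Ed × %ΔP = (-2.17) × (+5.72%) = -12.4124%
%ΔTR ≈ %ΔP + %ΔQ = (+5.72%) + (-12.4124%) = -6.6924%

-6.69%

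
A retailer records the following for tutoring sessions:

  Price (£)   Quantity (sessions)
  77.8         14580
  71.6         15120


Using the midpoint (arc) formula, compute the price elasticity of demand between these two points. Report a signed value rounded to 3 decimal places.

%ΔQ = (15120 − 14580) / [(14580 + 15120)/2] = 540/14850 = 0.036363…
%ΔP = (71.6 − 77.8) / [(77.8 + 71.6)/2] = -6.2/74.7 = -0.082998…
Arc Ed = %ΔQ / %ΔP = (540/14850) / (-6.2/74.7) = -0.43812…

-0.438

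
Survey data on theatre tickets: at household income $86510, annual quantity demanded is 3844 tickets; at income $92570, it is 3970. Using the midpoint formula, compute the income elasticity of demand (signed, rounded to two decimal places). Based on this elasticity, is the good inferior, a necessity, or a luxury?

%ΔQ = (3970 − 3844)/[( 3844 + 3970)/2] = 126/3907 = 0.032249…
%ΔIncome = (92570 − 86510)/[( 86510 + 92570)/2] = 6060/89540 = 0.067679…
E_income = (126/3907) / (6060/89540) = 0.4765…
0 < E_income < 1 ⇒ normal good, necessity.

0.48; necessity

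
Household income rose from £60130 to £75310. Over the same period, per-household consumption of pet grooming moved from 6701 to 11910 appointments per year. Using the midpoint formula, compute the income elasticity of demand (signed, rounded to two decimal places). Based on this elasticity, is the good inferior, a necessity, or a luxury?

%ΔQ = (11910 − 6701)/[( 6701 + 11910)/2] = 5209/9305.5 = 0.559776…
%ΔIncome = (75310 − 60130)/[( 60130 + 75310)/2] = 15180/67720 = 0.224158…
E_income = (5209/9305.5) / (15180/67720) = 2.4972…
E_income > 1 ⇒ normal good, luxury.

2.50; luxury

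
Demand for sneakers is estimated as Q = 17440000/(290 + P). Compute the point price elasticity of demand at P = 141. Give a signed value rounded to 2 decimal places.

dQ/dP = −17440000/(290 + P)² = -93.8841. At P = 141, Q = 40464.
Ed = (dQ/dP)·(P/Q) = (-93.8841) × (141/40464) = -0.3271…

-0.33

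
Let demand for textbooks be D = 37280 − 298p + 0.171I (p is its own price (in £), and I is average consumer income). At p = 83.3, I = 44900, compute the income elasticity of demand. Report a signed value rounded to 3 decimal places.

0.381

At the given values, D = 37280 − 298(83.3) + 0.171(44900) = 20134.5.
∂D/∂I = 0.171.
E = (0.171) × (44900/20134.5) = 0.38133…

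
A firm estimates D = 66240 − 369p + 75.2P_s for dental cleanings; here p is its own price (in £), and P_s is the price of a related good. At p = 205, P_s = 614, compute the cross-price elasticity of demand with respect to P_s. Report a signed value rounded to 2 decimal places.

1.26

At the given values, D = 66240 − 369(205) + 75.2(614) = 36767.8.
∂D/∂P_s = 75.2.
E = (75.2) × (614/36767.8) = 1.2557…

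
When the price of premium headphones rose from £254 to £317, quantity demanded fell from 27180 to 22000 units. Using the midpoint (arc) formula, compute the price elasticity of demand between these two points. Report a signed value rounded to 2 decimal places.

%ΔQ = (22000 − 27180) / [(27180 + 22000)/2] = -5180/24590 = -0.210654…
%ΔP = (317 − 254) / [(254 + 317)/2] = 63/285.5 = 0.220665…
Arc Ed = %ΔQ / %ΔP = (-5180/24590) / (63/285.5) = -0.9546…

-0.95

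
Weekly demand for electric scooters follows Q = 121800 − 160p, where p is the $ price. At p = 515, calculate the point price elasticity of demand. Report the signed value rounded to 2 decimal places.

dQ/dp = −160. At p = 515, Q = 121800 − 160(515) = 39400.
Ed = (dQ/dp)·(p/Q) = −160 × (515/39400) = -2.0913…

-2.09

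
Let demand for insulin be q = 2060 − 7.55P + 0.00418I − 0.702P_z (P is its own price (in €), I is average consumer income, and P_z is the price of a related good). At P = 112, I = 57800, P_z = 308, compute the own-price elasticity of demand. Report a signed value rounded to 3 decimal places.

At the given values, q = 2060 − 7.55(112) + 0.00418(57800) − 0.702(308) = 1239.788.
∂q/∂P = −7.55.
E = (-7.55) × (112/1239.788) = -0.68205…

-0.682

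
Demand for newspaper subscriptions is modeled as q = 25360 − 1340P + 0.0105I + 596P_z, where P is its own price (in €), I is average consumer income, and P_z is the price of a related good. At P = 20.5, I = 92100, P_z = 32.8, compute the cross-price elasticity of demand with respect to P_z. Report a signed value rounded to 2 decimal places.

1.06

At the given values, q = 25360 − 1340(20.5) + 0.0105(92100) + 596(32.8) = 18405.85.
∂q/∂P_z = 596.
E = (596) × (32.8/18405.85) = 1.0620…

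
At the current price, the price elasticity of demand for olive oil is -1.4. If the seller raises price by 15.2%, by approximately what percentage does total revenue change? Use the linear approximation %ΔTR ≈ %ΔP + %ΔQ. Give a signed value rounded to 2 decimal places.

%ΔQ ≈ Ed × %ΔP = (-1.4) × (+15.2%) = -21.2800%
%ΔTR ≈ %ΔP + %ΔQ = (+15.2%) + (-21.2800%) = -6.0800%

-6.08%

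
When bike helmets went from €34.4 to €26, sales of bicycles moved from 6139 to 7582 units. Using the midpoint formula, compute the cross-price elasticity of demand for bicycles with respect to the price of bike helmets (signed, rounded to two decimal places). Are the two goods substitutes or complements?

%ΔQ_{bicycles} = (7582 − 6139)/avg = 1443/6860.5 = 0.210334…
%ΔP_{bike helmets} = (26 − 34.4)/avg = -8.4/30.2 = -0.278145…
E_cross = (1443/6860.5) / (-8.4/30.2) = -0.7562…
E_cross < 0 ⇒ the goods are complements.

-0.76; complements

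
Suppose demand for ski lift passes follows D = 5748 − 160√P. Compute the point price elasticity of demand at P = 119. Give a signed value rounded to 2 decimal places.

-0.22

dD/dP = −160/(2√P) = -7.33359. At P = 119, D = 4002.61.
Ed = (dD/dP)·(P/D) = (-7.33359) × (119/4002.61) = -0.2180…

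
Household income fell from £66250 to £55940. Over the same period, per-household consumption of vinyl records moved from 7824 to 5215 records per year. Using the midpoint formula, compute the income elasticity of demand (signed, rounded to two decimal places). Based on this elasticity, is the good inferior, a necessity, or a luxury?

2.37; luxury

%ΔQ = (5215 − 7824)/[( 7824 + 5215)/2] = -2609/6519.5 = -0.400184…
%ΔIncome = (55940 − 66250)/[( 66250 + 55940)/2] = -10310/61095 = -0.168753…
E_income = (-2609/6519.5) / (-10310/61095) = 2.3714…
E_income > 1 ⇒ normal good, luxury.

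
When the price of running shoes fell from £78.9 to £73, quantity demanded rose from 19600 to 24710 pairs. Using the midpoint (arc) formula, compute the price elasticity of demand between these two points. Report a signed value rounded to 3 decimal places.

-2.969

%ΔQ = (24710 − 19600) / [(19600 + 24710)/2] = 5110/22155 = 0.230647…
%ΔP = (73 − 78.9) / [(78.9 + 73)/2] = -5.9/75.95 = -0.077682…
Arc Ed = %ΔQ / %ΔP = (5110/22155) / (-5.9/75.95) = -2.96910…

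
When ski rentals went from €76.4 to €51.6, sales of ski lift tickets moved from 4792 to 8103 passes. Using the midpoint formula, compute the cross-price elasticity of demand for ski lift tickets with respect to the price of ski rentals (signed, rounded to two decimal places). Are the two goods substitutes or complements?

-1.33; complements

%ΔQ_{ski lift tickets} = (8103 − 4792)/avg = 3311/6447.5 = 0.513532…
%ΔP_{ski rentals} = (51.6 − 76.4)/avg = -24.8/64 = -0.3875
E_cross = (3311/6447.5) / (-24.8/64) = -1.3252…
E_cross < 0 ⇒ the goods are complements.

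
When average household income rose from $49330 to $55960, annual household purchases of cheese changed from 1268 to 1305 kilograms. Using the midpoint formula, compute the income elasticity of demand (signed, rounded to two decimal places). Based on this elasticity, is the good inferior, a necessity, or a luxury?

%ΔQ = (1305 − 1268)/[( 1268 + 1305)/2] = 37/1286.5 = 0.028760…
%ΔIncome = (55960 − 49330)/[( 49330 + 55960)/2] = 6630/52645 = 0.125937…
E_income = (37/1286.5) / (6630/52645) = 0.2283…
0 < E_income < 1 ⇒ normal good, necessity.

0.23; necessity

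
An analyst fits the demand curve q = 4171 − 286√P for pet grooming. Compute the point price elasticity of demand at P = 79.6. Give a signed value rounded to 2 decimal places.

-0.79

dq/dP = −286/(2√P) = -16.028. At P = 79.6, q = 1619.34.
Ed = (dq/dP)·(P/q) = (-16.028) × (79.6/1619.34) = -0.7878…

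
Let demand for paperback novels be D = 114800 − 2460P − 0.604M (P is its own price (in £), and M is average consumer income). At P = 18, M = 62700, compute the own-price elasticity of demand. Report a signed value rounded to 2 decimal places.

-1.36

At the given values, D = 114800 − 2460(18) − 0.604(62700) = 32649.2.
∂D/∂P = −2460.
E = (-2460) × (18/32649.2) = -1.3562…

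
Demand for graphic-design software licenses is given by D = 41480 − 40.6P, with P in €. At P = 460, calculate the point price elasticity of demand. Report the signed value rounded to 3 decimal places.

-0.819

dD/dP = −40.6. At P = 460, D = 41480 − 40.6(460) = 22804.
Ed = (dD/dP)·(P/D) = −40.6 × (460/22804) = -0.81897…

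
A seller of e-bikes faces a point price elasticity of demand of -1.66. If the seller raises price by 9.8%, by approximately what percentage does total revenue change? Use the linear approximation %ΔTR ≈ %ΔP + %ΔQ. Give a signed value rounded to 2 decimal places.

-6.47%

%ΔQ ≈ Ed × %ΔP = (-1.66) × (+9.8%) = -16.2680%
%ΔTR ≈ %ΔP + %ΔQ = (+9.8%) + (-16.2680%) = -6.4680%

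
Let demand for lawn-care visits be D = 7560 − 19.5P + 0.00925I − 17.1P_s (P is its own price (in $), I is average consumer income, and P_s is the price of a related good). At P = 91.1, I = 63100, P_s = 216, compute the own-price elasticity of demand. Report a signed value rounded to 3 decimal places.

At the given values, D = 7560 − 19.5(91.1) + 0.00925(63100) − 17.1(216) = 2673.625.
∂D/∂P = −19.5.
E = (-19.5) × (91.1/2673.625) = -0.66443…

-0.664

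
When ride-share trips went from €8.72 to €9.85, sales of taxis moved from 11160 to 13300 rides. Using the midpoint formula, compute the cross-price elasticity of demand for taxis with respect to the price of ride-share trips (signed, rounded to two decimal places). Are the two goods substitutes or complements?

1.44; substitutes

%ΔQ_{taxis} = (13300 − 11160)/avg = 2140/12230 = 0.174979…
%ΔP_{ride-share trips} = (9.85 − 8.72)/avg = 1.13/9.285 = 0.121701…
E_cross = (2140/12230) / (1.13/9.285) = 1.4377…
E_cross > 0 ⇒ the goods are substitutes.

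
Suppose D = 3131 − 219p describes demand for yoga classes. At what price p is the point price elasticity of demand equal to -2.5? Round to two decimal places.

Ed = −219p/(3131 − 219p). Set this equal to -2.5:
219p = 2.5·(3131 − 219p) ⇒ 219p(1 + 2.5) = 2.5·3131
p = 2.5·3131 / (219·3.5) = 10.2120…

10.21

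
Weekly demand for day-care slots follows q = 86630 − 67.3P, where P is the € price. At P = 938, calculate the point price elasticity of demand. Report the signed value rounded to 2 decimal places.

dq/dP = −67.3. At P = 938, q = 86630 − 67.3(938) = 23502.6.
Ed = (dq/dP)·(P/q) = −67.3 × (938/23502.6) = -2.6859…

-2.69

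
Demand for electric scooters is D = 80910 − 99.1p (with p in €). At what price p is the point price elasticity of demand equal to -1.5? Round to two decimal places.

489.87

Ed = −99.1p/(80910 − 99.1p). Set this equal to -1.5:
99.1p = 1.5·(80910 − 99.1p) ⇒ 99.1p(1 + 1.5) = 1.5·80910
p = 1.5·80910 / (99.1·2.5) = 489.8688…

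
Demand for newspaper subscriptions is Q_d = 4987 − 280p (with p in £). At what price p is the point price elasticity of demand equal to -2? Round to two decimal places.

11.87

Ed = −280p/(4987 − 280p). Set this equal to -2:
280p = 2·(4987 − 280p) ⇒ 280p(1 + 2) = 2·4987
p = 2·4987 / (280·3) = 11.8738…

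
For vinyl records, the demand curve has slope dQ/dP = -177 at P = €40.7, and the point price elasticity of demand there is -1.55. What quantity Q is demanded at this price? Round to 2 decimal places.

Ed = (dQ/dP)·(P/Q) ⇒ Q = (dQ/dP)·P/Ed = (-177)·40.7/(-1.55) = 4647.6774…

4647.68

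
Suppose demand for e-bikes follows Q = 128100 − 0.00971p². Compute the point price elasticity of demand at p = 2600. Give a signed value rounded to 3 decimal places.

dQ/dp = −2·0.00971·p = -50.492. At p = 2600, Q = 62460.4.
Ed = (dQ/dp)·(p/Q) = (-50.492) × (2600/62460.4) = -2.10179…

-2.102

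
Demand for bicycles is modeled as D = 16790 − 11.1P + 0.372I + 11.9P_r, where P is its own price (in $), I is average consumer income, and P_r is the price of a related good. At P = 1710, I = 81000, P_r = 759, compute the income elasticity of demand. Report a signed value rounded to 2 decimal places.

0.81

At the given values, D = 16790 − 11.1(1710) + 0.372(81000) + 11.9(759) = 36973.1.
∂D/∂I = 0.372.
E = (0.372) × (81000/36973.1) = 0.8149…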